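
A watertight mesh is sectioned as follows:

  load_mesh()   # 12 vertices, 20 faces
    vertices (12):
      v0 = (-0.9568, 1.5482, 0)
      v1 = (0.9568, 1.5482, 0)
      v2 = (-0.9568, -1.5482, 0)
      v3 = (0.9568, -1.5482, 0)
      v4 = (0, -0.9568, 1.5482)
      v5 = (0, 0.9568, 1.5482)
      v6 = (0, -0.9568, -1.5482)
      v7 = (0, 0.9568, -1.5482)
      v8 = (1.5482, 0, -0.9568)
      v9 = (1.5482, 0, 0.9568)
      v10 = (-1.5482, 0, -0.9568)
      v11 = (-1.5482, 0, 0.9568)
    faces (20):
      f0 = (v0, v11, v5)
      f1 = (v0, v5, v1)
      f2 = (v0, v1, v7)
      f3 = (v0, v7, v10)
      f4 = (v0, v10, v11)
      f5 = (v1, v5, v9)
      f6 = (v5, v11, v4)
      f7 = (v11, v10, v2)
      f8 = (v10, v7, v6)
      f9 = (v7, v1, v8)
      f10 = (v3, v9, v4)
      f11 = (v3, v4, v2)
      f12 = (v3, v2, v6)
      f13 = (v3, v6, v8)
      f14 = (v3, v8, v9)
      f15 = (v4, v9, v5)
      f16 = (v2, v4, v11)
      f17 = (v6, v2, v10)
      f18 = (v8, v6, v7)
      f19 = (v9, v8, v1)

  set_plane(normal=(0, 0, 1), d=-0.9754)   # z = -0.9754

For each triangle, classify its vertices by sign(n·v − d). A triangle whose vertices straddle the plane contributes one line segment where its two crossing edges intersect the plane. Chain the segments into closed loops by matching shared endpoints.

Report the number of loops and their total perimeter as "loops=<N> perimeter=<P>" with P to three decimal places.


Straddling triangles (8 of 20):
  (v0,v1,v7) [++-] → (0.353995, 1.17561, -0.9754)–(-0.353995, 1.17561, -0.9754)  len=0.7080
  (v0,v7,v10) [+-+] → (-0.353995, 1.17561, -0.9754)–(-1.49951, 0.0300921, -0.9754)  len=1.6200
  (v10,v7,v6) [+--] → (-1.49951, 0.0300921, -0.9754)–(-1.49951, -0.0300921, -0.9754)  len=0.0602
  (v7,v1,v8) [-++] → (0.353995, 1.17561, -0.9754)–(1.49951, 0.0300921, -0.9754)  len=1.6200
  (v3,v2,v6) [++-] → (-0.353995, -1.17561, -0.9754)–(0.353995, -1.17561, -0.9754)  len=0.7080
  (v3,v6,v8) [+-+] → (0.353995, -1.17561, -0.9754)–(1.49951, -0.0300921, -0.9754)  len=1.6200
  (v6,v2,v10) [-++] → (-0.353995, -1.17561, -0.9754)–(-1.49951, -0.0300921, -0.9754)  len=1.6200
  (v8,v6,v7) [+--] → (1.49951, -0.0300921, -0.9754)–(1.49951, 0.0300921, -0.9754)  len=0.0602

Chained into 1 loop(s):
  loop 1: 8 segments, perimeter = 8.0163
Total perimeter = 8.016

loops=1 perimeter=8.016


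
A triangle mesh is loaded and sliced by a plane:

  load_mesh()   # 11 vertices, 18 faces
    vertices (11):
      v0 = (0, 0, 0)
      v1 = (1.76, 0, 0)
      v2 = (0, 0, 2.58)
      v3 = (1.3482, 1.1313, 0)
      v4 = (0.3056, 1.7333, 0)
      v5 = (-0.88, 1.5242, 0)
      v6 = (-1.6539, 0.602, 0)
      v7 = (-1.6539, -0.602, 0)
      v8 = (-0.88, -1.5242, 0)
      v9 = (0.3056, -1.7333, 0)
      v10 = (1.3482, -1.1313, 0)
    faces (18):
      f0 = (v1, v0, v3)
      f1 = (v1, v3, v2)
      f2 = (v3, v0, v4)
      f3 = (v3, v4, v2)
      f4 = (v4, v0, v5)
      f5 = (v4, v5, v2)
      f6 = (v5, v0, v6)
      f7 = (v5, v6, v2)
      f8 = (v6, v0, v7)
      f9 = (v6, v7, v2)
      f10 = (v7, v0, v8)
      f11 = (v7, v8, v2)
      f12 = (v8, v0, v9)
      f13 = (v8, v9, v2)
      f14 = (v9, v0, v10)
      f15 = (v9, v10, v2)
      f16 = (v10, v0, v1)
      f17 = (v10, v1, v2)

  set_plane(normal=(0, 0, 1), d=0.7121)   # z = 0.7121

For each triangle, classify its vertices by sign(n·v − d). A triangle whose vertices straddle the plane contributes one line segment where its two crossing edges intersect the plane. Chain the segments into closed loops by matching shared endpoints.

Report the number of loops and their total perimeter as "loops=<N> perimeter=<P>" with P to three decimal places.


loops=1 perimeter=7.845

Straddling triangles (9 of 18):
  (v1,v3,v2) [--+] → (0.976086, 0.819052, 0.7121)–(1.27423, 0, 0.7121)  len=0.8716
  (v3,v4,v2) [--+] → (0.221252, 1.2549, 0.7121)–(0.976086, 0.819052, 0.7121)  len=0.8716
  (v4,v5,v2) [--+] → (-0.637113, 1.10351, 0.7121)–(0.221252, 1.2549, 0.7121)  len=0.8716
  (v5,v6,v2) [--+] → (-1.19741, 0.435843, 0.7121)–(-0.637113, 1.10351, 0.7121)  len=0.8716
  (v6,v7,v2) [--+] → (-1.19741, -0.435843, 0.7121)–(-1.19741, 0.435843, 0.7121)  len=0.8717
  (v7,v8,v2) [--+] → (-0.637113, -1.10351, 0.7121)–(-1.19741, -0.435843, 0.7121)  len=0.8716
  (v8,v9,v2) [--+] → (0.221252, -1.2549, 0.7121)–(-0.637113, -1.10351, 0.7121)  len=0.8716
  (v9,v10,v2) [--+] → (0.976086, -0.819052, 0.7121)–(0.221252, -1.2549, 0.7121)  len=0.8716
  (v10,v1,v2) [--+] → (1.27423, 0, 0.7121)–(0.976086, -0.819052, 0.7121)  len=0.8716

Chained into 1 loop(s):
  loop 1: 9 segments, perimeter = 7.8446
Total perimeter = 7.845


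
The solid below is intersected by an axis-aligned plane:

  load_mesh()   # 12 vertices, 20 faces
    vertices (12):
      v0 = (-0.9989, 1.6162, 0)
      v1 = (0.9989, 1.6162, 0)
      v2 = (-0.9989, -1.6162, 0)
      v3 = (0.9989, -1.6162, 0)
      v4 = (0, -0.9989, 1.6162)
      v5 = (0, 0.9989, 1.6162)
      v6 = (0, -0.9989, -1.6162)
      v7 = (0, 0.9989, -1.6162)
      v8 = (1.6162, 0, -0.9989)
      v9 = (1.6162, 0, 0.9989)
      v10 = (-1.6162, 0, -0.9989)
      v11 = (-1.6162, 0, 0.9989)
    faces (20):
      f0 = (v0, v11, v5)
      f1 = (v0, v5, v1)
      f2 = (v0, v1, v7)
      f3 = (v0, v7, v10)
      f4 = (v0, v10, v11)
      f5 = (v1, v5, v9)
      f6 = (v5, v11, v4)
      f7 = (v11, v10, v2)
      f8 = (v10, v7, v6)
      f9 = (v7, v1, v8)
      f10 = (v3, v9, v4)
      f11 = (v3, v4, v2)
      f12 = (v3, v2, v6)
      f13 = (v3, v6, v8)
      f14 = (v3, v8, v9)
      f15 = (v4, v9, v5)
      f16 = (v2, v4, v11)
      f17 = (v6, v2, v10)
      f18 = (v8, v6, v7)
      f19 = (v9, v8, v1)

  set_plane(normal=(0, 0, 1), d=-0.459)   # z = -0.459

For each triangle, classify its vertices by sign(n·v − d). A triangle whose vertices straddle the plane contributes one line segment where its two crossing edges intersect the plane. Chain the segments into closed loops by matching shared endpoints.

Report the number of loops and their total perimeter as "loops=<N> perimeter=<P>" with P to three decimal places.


Straddling triangles (10 of 20):
  (v0,v1,v7) [++-] → (0.715213, 1.44089, -0.459)–(-0.715213, 1.44089, -0.459)  len=1.4304
  (v0,v7,v10) [+--] → (-0.715213, 1.44089, -0.459)–(-1.28255, 0.873547, -0.459)  len=0.8023
  (v0,v10,v11) [+-+] → (-1.28255, 0.873547, -0.459)–(-1.6162, 0, -0.459)  len=0.9351
  (v11,v10,v2) [+-+] → (-1.6162, 0, -0.459)–(-1.28255, -0.873547, -0.459)  len=0.9351
  (v7,v1,v8) [-+-] → (0.715213, 1.44089, -0.459)–(1.28255, 0.873547, -0.459)  len=0.8023
  (v3,v2,v6) [++-] → (-0.715213, -1.44089, -0.459)–(0.715213, -1.44089, -0.459)  len=1.4304
  (v3,v6,v8) [+--] → (0.715213, -1.44089, -0.459)–(1.28255, -0.873547, -0.459)  len=0.8023
  (v3,v8,v9) [+-+] → (1.28255, -0.873547, -0.459)–(1.6162, 0, -0.459)  len=0.9351
  (v6,v2,v10) [-+-] → (-0.715213, -1.44089, -0.459)–(-1.28255, -0.873547, -0.459)  len=0.8023
  (v9,v8,v1) [+-+] → (1.6162, 0, -0.459)–(1.28255, 0.873547, -0.459)  len=0.9351

Chained into 1 loop(s):
  loop 1: 10 segments, perimeter = 9.8106
Total perimeter = 9.811

loops=1 perimeter=9.811


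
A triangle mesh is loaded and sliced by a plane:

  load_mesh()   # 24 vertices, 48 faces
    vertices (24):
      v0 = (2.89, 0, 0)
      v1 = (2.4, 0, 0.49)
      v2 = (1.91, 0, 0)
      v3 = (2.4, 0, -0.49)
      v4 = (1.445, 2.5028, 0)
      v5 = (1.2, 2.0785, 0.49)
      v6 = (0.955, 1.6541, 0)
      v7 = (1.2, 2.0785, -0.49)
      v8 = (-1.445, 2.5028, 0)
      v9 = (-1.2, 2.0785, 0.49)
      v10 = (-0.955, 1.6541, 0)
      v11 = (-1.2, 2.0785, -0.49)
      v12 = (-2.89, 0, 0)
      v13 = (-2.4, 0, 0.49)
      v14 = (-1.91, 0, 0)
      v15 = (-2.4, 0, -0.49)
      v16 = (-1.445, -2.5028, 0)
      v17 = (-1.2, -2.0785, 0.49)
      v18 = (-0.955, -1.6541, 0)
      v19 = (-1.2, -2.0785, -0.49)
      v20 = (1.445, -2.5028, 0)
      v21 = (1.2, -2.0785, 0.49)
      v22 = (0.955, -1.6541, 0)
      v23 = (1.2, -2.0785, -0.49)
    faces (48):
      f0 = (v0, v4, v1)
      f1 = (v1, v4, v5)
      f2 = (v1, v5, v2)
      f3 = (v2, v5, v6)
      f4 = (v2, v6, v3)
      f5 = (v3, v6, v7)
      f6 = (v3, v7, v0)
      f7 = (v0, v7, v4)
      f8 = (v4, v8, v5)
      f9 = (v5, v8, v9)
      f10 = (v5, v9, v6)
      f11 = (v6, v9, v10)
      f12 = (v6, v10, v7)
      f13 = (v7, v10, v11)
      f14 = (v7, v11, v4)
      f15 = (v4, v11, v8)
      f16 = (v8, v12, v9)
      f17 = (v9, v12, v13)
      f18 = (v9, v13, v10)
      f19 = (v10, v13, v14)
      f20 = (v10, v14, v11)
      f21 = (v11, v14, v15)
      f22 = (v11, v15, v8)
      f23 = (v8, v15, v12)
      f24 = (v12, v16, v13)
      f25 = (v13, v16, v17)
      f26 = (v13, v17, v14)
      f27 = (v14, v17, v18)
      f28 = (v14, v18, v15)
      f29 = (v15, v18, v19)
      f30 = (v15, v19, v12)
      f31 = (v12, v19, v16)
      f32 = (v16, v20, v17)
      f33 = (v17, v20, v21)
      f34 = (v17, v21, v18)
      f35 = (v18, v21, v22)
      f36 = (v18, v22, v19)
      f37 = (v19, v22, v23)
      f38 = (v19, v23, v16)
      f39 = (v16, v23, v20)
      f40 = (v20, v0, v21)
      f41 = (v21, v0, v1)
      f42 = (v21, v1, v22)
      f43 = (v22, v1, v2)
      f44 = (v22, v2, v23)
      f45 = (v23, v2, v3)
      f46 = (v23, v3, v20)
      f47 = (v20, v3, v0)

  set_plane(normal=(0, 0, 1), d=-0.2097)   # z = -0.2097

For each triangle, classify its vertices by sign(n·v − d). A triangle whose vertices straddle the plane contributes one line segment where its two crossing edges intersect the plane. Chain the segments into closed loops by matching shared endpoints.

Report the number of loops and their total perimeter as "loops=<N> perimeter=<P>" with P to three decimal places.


loops=2 perimeter=28.800

Straddling triangles (24 of 48):
  (v2,v6,v3) [++-] → (1.5734, 0.946213, -0.2097)–(2.1197, 0, -0.2097)  len=1.0926
  (v3,v6,v7) [-+-] → (1.5734, 0.946213, -0.2097)–(1.05985, 1.83573, -0.2097)  len=1.0271
  (v3,v7,v0) [--+] → (2.16675, 0.889513, -0.2097)–(2.6803, 0, -0.2097)  len=1.0271
  (v0,v7,v4) [+-+] → (2.16675, 0.889513, -0.2097)–(1.34015, 2.32122, -0.2097)  len=1.6532
  (v6,v10,v7) [++-] → (-0.032748, 1.83573, -0.2097)–(1.05985, 1.83573, -0.2097)  len=1.0926
  (v7,v10,v11) [-+-] → (-0.032748, 1.83573, -0.2097)–(-1.05985, 1.83573, -0.2097)  len=1.0271
  (v7,v11,v4) [--+] → (0.313048, 2.32122, -0.2097)–(1.34015, 2.32122, -0.2097)  len=1.0271
  (v4,v11,v8) [+-+] → (0.313048, 2.32122, -0.2097)–(-1.34015, 2.32122, -0.2097)  len=1.6532
  (v10,v14,v11) [++-] → (-1.60615, 0.889513, -0.2097)–(-1.05985, 1.83573, -0.2097)  len=1.0926
  (v11,v14,v15) [-+-] → (-1.60615, 0.889513, -0.2097)–(-2.1197, 0, -0.2097)  len=1.0271
  (v11,v15,v8) [--+] → (-1.8537, 1.4317, -0.2097)–(-1.34015, 2.32122, -0.2097)  len=1.0271
  (v8,v15,v12) [+-+] → (-1.8537, 1.4317, -0.2097)–(-2.6803, 0, -0.2097)  len=1.6532
  (v14,v18,v15) [++-] → (-1.5734, -0.946213, -0.2097)–(-2.1197, 0, -0.2097)  len=1.0926
  (v15,v18,v19) [-+-] → (-1.5734, -0.946213, -0.2097)–(-1.05985, -1.83573, -0.2097)  len=1.0271
  (v15,v19,v12) [--+] → (-2.16675, -0.889513, -0.2097)–(-2.6803, 0, -0.2097)  len=1.0271
  (v12,v19,v16) [+-+] → (-2.16675, -0.889513, -0.2097)–(-1.34015, -2.32122, -0.2097)  len=1.6532
  (v18,v22,v19) [++-] → (0.032748, -1.83573, -0.2097)–(-1.05985, -1.83573, -0.2097)  len=1.0926
  (v19,v22,v23) [-+-] → (0.032748, -1.83573, -0.2097)–(1.05985, -1.83573, -0.2097)  len=1.0271
  (v19,v23,v16) [--+] → (-0.313048, -2.32122, -0.2097)–(-1.34015, -2.32122, -0.2097)  len=1.0271
  (v16,v23,v20) [+-+] → (-0.313048, -2.32122, -0.2097)–(1.34015, -2.32122, -0.2097)  len=1.6532
  (v22,v2,v23) [++-] → (1.60615, -0.889513, -0.2097)–(1.05985, -1.83573, -0.2097)  len=1.0926
  (v23,v2,v3) [-+-] → (1.60615, -0.889513, -0.2097)–(2.1197, 0, -0.2097)  len=1.0271
  (v23,v3,v20) [--+] → (1.8537, -1.4317, -0.2097)–(1.34015, -2.32122, -0.2097)  len=1.0271
  (v20,v3,v0) [+-+] → (1.8537, -1.4317, -0.2097)–(2.6803, 0, -0.2097)  len=1.6532

Chained into 2 loop(s):
  loop 1: 12 segments, perimeter = 12.7182
  loop 2: 12 segments, perimeter = 16.0818
Total perimeter = 28.800


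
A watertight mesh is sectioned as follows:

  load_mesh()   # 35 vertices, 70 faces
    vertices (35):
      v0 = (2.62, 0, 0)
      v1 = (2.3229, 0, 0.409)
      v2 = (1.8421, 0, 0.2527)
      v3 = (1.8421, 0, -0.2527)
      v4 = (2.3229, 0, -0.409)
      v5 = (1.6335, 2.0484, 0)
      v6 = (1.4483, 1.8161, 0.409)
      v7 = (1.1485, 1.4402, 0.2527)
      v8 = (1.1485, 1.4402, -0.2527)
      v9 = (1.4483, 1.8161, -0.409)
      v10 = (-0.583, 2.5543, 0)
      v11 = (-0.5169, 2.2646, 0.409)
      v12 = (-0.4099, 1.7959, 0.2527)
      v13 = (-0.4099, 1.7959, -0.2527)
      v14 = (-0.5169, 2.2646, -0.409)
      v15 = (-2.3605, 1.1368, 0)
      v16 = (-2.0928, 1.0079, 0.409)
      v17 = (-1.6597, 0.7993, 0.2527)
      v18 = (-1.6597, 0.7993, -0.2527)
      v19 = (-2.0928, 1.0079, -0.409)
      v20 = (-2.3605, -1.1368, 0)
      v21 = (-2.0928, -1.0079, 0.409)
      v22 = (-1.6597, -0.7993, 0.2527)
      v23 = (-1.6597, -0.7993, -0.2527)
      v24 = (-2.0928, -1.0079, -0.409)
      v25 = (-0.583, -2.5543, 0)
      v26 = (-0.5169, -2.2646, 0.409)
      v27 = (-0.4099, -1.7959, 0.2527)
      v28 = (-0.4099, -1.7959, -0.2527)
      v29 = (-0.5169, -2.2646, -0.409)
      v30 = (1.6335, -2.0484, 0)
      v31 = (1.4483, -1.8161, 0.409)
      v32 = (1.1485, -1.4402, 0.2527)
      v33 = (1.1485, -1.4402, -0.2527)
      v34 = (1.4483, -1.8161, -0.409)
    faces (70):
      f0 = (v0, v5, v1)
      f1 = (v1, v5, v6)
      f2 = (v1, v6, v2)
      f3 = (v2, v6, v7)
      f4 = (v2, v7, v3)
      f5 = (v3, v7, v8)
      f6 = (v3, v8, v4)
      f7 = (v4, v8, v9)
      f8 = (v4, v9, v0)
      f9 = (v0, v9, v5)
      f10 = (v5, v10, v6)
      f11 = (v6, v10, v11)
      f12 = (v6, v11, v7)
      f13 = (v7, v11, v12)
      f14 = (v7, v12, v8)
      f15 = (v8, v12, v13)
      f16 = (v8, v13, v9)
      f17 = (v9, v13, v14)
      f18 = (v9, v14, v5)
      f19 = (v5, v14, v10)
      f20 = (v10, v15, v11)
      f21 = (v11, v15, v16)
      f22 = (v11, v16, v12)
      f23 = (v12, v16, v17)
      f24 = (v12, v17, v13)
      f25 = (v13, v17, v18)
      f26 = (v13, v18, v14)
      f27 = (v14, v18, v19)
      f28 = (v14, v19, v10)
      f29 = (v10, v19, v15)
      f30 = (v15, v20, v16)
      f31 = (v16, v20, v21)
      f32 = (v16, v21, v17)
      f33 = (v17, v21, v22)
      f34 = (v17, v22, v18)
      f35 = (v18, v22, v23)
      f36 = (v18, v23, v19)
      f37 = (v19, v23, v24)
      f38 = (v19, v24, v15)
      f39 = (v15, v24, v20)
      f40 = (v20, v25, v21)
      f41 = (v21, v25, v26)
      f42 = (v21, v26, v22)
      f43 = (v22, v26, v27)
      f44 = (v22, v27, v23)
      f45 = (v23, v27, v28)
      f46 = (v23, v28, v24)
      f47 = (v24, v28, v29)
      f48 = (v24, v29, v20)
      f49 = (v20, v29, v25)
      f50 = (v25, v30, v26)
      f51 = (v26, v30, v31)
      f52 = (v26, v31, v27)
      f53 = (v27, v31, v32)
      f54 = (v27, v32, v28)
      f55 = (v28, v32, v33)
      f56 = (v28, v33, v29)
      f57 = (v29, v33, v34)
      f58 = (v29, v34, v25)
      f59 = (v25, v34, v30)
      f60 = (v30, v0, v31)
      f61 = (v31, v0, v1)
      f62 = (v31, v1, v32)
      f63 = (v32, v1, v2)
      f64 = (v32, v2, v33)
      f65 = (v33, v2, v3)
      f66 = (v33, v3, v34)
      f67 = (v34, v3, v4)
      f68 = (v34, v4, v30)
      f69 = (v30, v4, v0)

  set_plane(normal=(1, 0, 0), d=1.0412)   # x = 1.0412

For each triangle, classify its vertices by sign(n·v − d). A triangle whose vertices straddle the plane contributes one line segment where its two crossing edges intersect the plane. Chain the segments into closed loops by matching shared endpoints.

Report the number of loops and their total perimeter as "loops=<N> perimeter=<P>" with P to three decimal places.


loops=2 perimeter=4.865

Straddling triangles (20 of 70):
  (v5,v10,v6) [+-+] → (1.0412, 2.18359, 0)–(1.0412, 1.96405, 0.327031)  len=0.3939
  (v6,v10,v11) [+--] → (1.0412, 1.96405, 0.327031)–(1.0412, 1.90901, 0.409)  len=0.0987
  (v6,v11,v7) [+-+] → (1.0412, 1.90901, 0.409)–(1.0412, 1.49332, 0.26277)  len=0.4407
  (v7,v11,v12) [+--] → (1.0412, 1.49332, 0.26277)–(1.0412, 1.46469, 0.2527)  len=0.0303
  (v7,v12,v8) [+-+] → (1.0412, 1.46469, 0.2527)–(1.0412, 1.46469, -0.217902)  len=0.4706
  (v8,v12,v13) [+--] → (1.0412, 1.46469, -0.217902)–(1.0412, 1.46469, -0.2527)  len=0.0348
  (v8,v13,v9) [+-+] → (1.0412, 1.46469, -0.2527)–(1.0412, 1.81167, -0.374757)  len=0.3678
  (v9,v13,v14) [+--] → (1.0412, 1.81167, -0.374757)–(1.0412, 1.90901, -0.409)  len=0.1032
  (v9,v14,v5) [+-+] → (1.0412, 1.90901, -0.409)–(1.0412, 2.10795, -0.112654)  len=0.3569
  (v5,v14,v10) [+--] → (1.0412, 2.10795, -0.112654)–(1.0412, 2.18359, 0)  len=0.1357
  (v25,v30,v26) [-+-] → (1.0412, -2.18359, 0)–(1.0412, -2.10795, 0.112654)  len=0.1357
  (v26,v30,v31) [-++] → (1.0412, -2.10795, 0.112654)–(1.0412, -1.90901, 0.409)  len=0.3569
  (v26,v31,v27) [-+-] → (1.0412, -1.90901, 0.409)–(1.0412, -1.81167, 0.374757)  len=0.1032
  (v27,v31,v32) [-++] → (1.0412, -1.81167, 0.374757)–(1.0412, -1.46469, 0.2527)  len=0.3678
  (v27,v32,v28) [-+-] → (1.0412, -1.46469, 0.2527)–(1.0412, -1.46469, 0.217902)  len=0.0348
  (v28,v32,v33) [-++] → (1.0412, -1.46469, 0.217902)–(1.0412, -1.46469, -0.2527)  len=0.4706
  (v28,v33,v29) [-+-] → (1.0412, -1.46469, -0.2527)–(1.0412, -1.49332, -0.26277)  len=0.0303
  (v29,v33,v34) [-++] → (1.0412, -1.49332, -0.26277)–(1.0412, -1.90901, -0.409)  len=0.4407
  (v29,v34,v25) [-+-] → (1.0412, -1.90901, -0.409)–(1.0412, -1.96405, -0.327031)  len=0.0987
  (v25,v34,v30) [-++] → (1.0412, -1.96405, -0.327031)–(1.0412, -2.18359, 0)  len=0.3939

Chained into 2 loop(s):
  loop 1: 10 segments, perimeter = 2.4327
  loop 2: 10 segments, perimeter = 2.4327
Total perimeter = 4.865


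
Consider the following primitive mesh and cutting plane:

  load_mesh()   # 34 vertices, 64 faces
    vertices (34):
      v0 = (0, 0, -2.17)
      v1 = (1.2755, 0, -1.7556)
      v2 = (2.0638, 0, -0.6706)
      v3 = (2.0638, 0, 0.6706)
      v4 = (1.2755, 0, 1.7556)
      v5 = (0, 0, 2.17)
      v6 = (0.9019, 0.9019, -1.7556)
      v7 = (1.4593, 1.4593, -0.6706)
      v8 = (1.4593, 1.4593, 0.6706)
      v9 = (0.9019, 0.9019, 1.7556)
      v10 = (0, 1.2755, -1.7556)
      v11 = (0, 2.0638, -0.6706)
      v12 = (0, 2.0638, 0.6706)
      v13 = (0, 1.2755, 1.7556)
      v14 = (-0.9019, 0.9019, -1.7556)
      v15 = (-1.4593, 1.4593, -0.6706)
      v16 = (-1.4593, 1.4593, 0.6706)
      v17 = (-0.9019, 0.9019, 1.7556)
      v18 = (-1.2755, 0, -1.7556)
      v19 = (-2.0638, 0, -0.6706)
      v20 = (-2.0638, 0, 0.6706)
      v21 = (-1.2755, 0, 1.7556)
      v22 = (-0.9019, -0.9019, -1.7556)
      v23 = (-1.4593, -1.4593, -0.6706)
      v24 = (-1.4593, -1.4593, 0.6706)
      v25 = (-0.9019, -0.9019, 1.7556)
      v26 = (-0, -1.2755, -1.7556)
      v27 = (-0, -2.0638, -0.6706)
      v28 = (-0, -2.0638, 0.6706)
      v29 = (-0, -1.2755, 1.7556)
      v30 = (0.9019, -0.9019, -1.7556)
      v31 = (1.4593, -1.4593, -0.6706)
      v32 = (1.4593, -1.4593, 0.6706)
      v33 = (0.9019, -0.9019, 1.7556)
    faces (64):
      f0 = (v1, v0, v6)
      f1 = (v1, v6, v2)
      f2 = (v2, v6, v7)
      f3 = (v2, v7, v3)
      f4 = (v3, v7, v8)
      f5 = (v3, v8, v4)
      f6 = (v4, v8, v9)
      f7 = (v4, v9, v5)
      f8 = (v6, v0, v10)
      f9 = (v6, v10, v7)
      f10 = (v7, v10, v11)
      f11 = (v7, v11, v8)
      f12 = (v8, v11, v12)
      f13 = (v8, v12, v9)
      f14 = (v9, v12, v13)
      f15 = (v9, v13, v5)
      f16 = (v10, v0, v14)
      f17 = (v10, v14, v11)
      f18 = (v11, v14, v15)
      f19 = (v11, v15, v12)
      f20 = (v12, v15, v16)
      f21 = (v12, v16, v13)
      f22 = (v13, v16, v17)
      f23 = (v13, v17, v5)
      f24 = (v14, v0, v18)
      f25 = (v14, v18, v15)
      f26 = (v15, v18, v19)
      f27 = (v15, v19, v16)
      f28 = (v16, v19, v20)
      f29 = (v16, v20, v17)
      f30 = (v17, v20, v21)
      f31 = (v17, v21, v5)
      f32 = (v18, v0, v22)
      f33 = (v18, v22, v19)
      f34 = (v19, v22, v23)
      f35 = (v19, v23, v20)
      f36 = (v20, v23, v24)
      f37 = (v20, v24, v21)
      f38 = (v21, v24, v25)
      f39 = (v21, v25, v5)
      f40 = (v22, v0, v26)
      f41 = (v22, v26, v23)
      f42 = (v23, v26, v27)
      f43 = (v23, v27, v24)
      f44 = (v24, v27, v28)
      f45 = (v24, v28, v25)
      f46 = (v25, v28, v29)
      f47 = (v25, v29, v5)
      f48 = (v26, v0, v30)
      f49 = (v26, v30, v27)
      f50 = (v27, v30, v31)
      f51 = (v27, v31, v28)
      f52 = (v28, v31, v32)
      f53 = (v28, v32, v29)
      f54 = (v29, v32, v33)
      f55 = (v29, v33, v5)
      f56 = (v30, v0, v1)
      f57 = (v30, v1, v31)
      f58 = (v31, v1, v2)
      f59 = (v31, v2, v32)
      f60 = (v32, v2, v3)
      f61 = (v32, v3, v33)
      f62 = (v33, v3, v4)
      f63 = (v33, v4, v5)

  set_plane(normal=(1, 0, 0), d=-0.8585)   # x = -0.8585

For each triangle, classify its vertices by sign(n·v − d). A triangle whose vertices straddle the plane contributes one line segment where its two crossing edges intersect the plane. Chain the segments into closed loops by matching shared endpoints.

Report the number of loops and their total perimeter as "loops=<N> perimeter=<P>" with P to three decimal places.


Straddling triangles (20 of 64):
  (v10,v0,v14) [++-] → (-0.8585, 0.8585, -1.77554)–(-0.8585, 0.919878, -1.7556)  len=0.0645
  (v10,v14,v11) [+-+] → (-0.8585, 0.919878, -1.7556)–(-0.8585, 0.957811, -1.70339)  len=0.0645
  (v11,v14,v15) [+--] → (-0.8585, 0.957811, -1.70339)–(-0.8585, 1.70818, -0.6706)  len=1.2766
  (v11,v15,v12) [+-+] → (-0.8585, 1.70818, -0.6706)–(-0.8585, 1.70818, -0.118422)  len=0.5522
  (v12,v15,v16) [+--] → (-0.8585, 1.70818, -0.118422)–(-0.8585, 1.70818, 0.6706)  len=0.7890
  (v12,v16,v13) [+-+] → (-0.8585, 1.70818, 0.6706)–(-0.8585, 1.38363, 1.1173)  len=0.5522
  (v13,v16,v17) [+--] → (-0.8585, 1.38363, 1.1173)–(-0.8585, 0.919878, 1.7556)  len=0.7890
  (v13,v17,v5) [+-+] → (-0.8585, 0.919878, 1.7556)–(-0.8585, 0.8585, 1.77554)  len=0.0645
  (v14,v0,v18) [-+-] → (-0.8585, 0.8585, -1.77554)–(-0.8585, 0, -1.89108)  len=0.8662
  (v17,v21,v5) [--+] → (-0.8585, 0, 1.89108)–(-0.8585, 0.8585, 1.77554)  len=0.8662
  (v18,v0,v22) [-+-] → (-0.8585, 0, -1.89108)–(-0.8585, -0.8585, -1.77554)  len=0.8662
  (v21,v25,v5) [--+] → (-0.8585, -0.8585, 1.77554)–(-0.8585, 0, 1.89108)  len=0.8662
  (v22,v0,v26) [-++] → (-0.8585, -0.8585, -1.77554)–(-0.8585, -0.919878, -1.7556)  len=0.0645
  (v22,v26,v23) [-+-] → (-0.8585, -0.919878, -1.7556)–(-0.8585, -1.38363, -1.1173)  len=0.7890
  (v23,v26,v27) [-++] → (-0.8585, -1.38363, -1.1173)–(-0.8585, -1.70818, -0.6706)  len=0.5522
  (v23,v27,v24) [-+-] → (-0.8585, -1.70818, -0.6706)–(-0.8585, -1.70818, 0.118422)  len=0.7890
  (v24,v27,v28) [-++] → (-0.8585, -1.70818, 0.118422)–(-0.8585, -1.70818, 0.6706)  len=0.5522
  (v24,v28,v25) [-+-] → (-0.8585, -1.70818, 0.6706)–(-0.8585, -0.957811, 1.70339)  len=1.2766
  (v25,v28,v29) [-++] → (-0.8585, -0.957811, 1.70339)–(-0.8585, -0.919878, 1.7556)  len=0.0645
  (v25,v29,v5) [-++] → (-0.8585, -0.919878, 1.7556)–(-0.8585, -0.8585, 1.77554)  len=0.0645

Chained into 1 loop(s):
  loop 1: 20 segments, perimeter = 11.7700
Total perimeter = 11.770

loops=1 perimeter=11.770


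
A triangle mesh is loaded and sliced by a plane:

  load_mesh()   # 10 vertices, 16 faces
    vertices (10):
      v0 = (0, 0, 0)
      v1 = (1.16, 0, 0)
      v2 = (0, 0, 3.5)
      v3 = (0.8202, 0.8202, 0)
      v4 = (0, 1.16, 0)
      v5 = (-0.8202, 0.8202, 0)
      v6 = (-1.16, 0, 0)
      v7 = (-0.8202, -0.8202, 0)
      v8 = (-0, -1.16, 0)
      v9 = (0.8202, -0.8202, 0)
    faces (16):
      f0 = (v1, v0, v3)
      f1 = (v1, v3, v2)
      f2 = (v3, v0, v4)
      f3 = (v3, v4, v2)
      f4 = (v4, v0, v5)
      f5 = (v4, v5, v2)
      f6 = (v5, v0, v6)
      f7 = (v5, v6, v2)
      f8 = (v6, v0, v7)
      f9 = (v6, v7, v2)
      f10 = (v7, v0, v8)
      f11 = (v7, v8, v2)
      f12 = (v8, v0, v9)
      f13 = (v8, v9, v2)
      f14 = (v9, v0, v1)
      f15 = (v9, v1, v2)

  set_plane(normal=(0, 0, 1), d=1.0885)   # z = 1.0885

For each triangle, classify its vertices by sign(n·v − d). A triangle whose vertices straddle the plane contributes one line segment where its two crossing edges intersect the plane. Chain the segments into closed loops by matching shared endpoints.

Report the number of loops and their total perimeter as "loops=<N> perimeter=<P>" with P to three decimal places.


Straddling triangles (8 of 16):
  (v1,v3,v2) [--+] → (0.565118, 0.565118, 1.0885)–(0.79924, 0, 1.0885)  len=0.6117
  (v3,v4,v2) [--+] → (0, 0.79924, 1.0885)–(0.565118, 0.565118, 1.0885)  len=0.6117
  (v4,v5,v2) [--+] → (-0.565118, 0.565118, 1.0885)–(0, 0.79924, 1.0885)  len=0.6117
  (v5,v6,v2) [--+] → (-0.79924, 0, 1.0885)–(-0.565118, 0.565118, 1.0885)  len=0.6117
  (v6,v7,v2) [--+] → (-0.565118, -0.565118, 1.0885)–(-0.79924, 0, 1.0885)  len=0.6117
  (v7,v8,v2) [--+] → (0, -0.79924, 1.0885)–(-0.565118, -0.565118, 1.0885)  len=0.6117
  (v8,v9,v2) [--+] → (0.565118, -0.565118, 1.0885)–(0, -0.79924, 1.0885)  len=0.6117
  (v9,v1,v2) [--+] → (0.79924, 0, 1.0885)–(0.565118, -0.565118, 1.0885)  len=0.6117

Chained into 1 loop(s):
  loop 1: 8 segments, perimeter = 4.8936
Total perimeter = 4.894

loops=1 perimeter=4.894


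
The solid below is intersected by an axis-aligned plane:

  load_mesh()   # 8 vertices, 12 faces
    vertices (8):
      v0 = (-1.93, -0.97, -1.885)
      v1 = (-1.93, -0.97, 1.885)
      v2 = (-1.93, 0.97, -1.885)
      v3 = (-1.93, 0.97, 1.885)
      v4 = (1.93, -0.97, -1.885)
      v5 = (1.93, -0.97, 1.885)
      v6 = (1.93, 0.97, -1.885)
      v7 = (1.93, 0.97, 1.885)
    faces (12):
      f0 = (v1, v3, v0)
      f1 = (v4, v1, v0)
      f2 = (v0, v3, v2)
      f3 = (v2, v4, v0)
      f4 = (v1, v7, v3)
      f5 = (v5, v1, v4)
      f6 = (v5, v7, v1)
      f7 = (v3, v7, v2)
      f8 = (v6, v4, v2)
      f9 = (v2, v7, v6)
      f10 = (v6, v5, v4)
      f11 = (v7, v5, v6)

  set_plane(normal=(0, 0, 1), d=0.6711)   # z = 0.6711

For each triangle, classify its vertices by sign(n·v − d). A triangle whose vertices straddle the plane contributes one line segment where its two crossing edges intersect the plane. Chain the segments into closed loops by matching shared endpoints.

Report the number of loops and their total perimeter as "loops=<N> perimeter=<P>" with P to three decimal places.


Straddling triangles (8 of 12):
  (v1,v3,v0) [++-] → (-1.93, 0.345341, 0.6711)–(-1.93, -0.97, 0.6711)  len=1.3153
  (v4,v1,v0) [-+-] → (-0.687121, -0.97, 0.6711)–(-1.93, -0.97, 0.6711)  len=1.2429
  (v0,v3,v2) [-+-] → (-1.93, 0.345341, 0.6711)–(-1.93, 0.97, 0.6711)  len=0.6247
  (v5,v1,v4) [++-] → (-0.687121, -0.97, 0.6711)–(1.93, -0.97, 0.6711)  len=2.6171
  (v3,v7,v2) [++-] → (0.687121, 0.97, 0.6711)–(-1.93, 0.97, 0.6711)  len=2.6171
  (v2,v7,v6) [-+-] → (0.687121, 0.97, 0.6711)–(1.93, 0.97, 0.6711)  len=1.2429
  (v6,v5,v4) [-+-] → (1.93, -0.345341, 0.6711)–(1.93, -0.97, 0.6711)  len=0.6247
  (v7,v5,v6) [++-] → (1.93, -0.345341, 0.6711)–(1.93, 0.97, 0.6711)  len=1.3153

Chained into 1 loop(s):
  loop 1: 8 segments, perimeter = 11.6000
Total perimeter = 11.600

loops=1 perimeter=11.600


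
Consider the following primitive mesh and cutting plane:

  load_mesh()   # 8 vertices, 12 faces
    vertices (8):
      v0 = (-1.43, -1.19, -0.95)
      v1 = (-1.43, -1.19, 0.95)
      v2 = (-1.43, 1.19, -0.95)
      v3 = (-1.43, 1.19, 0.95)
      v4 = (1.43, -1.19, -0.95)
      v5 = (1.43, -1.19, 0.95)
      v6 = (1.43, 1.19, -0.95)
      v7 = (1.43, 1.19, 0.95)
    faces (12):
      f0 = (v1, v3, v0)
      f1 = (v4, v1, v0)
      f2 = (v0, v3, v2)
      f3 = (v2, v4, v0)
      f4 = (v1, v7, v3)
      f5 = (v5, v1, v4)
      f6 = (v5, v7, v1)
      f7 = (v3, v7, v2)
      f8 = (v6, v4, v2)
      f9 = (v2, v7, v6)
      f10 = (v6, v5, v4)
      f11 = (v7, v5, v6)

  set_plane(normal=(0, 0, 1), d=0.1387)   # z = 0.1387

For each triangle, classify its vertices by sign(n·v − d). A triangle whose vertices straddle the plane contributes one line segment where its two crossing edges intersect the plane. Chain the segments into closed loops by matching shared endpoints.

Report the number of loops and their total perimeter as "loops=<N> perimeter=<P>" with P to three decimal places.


Straddling triangles (8 of 12):
  (v1,v3,v0) [++-] → (-1.43, 0.17374, 0.1387)–(-1.43, -1.19, 0.1387)  len=1.3637
  (v4,v1,v0) [-+-] → (-0.20878, -1.19, 0.1387)–(-1.43, -1.19, 0.1387)  len=1.2212
  (v0,v3,v2) [-+-] → (-1.43, 0.17374, 0.1387)–(-1.43, 1.19, 0.1387)  len=1.0163
  (v5,v1,v4) [++-] → (-0.20878, -1.19, 0.1387)–(1.43, -1.19, 0.1387)  len=1.6388
  (v3,v7,v2) [++-] → (0.20878, 1.19, 0.1387)–(-1.43, 1.19, 0.1387)  len=1.6388
  (v2,v7,v6) [-+-] → (0.20878, 1.19, 0.1387)–(1.43, 1.19, 0.1387)  len=1.2212
  (v6,v5,v4) [-+-] → (1.43, -0.17374, 0.1387)–(1.43, -1.19, 0.1387)  len=1.0163
  (v7,v5,v6) [++-] → (1.43, -0.17374, 0.1387)–(1.43, 1.19, 0.1387)  len=1.3637

Chained into 1 loop(s):
  loop 1: 8 segments, perimeter = 10.4800
Total perimeter = 10.480

loops=1 perimeter=10.480


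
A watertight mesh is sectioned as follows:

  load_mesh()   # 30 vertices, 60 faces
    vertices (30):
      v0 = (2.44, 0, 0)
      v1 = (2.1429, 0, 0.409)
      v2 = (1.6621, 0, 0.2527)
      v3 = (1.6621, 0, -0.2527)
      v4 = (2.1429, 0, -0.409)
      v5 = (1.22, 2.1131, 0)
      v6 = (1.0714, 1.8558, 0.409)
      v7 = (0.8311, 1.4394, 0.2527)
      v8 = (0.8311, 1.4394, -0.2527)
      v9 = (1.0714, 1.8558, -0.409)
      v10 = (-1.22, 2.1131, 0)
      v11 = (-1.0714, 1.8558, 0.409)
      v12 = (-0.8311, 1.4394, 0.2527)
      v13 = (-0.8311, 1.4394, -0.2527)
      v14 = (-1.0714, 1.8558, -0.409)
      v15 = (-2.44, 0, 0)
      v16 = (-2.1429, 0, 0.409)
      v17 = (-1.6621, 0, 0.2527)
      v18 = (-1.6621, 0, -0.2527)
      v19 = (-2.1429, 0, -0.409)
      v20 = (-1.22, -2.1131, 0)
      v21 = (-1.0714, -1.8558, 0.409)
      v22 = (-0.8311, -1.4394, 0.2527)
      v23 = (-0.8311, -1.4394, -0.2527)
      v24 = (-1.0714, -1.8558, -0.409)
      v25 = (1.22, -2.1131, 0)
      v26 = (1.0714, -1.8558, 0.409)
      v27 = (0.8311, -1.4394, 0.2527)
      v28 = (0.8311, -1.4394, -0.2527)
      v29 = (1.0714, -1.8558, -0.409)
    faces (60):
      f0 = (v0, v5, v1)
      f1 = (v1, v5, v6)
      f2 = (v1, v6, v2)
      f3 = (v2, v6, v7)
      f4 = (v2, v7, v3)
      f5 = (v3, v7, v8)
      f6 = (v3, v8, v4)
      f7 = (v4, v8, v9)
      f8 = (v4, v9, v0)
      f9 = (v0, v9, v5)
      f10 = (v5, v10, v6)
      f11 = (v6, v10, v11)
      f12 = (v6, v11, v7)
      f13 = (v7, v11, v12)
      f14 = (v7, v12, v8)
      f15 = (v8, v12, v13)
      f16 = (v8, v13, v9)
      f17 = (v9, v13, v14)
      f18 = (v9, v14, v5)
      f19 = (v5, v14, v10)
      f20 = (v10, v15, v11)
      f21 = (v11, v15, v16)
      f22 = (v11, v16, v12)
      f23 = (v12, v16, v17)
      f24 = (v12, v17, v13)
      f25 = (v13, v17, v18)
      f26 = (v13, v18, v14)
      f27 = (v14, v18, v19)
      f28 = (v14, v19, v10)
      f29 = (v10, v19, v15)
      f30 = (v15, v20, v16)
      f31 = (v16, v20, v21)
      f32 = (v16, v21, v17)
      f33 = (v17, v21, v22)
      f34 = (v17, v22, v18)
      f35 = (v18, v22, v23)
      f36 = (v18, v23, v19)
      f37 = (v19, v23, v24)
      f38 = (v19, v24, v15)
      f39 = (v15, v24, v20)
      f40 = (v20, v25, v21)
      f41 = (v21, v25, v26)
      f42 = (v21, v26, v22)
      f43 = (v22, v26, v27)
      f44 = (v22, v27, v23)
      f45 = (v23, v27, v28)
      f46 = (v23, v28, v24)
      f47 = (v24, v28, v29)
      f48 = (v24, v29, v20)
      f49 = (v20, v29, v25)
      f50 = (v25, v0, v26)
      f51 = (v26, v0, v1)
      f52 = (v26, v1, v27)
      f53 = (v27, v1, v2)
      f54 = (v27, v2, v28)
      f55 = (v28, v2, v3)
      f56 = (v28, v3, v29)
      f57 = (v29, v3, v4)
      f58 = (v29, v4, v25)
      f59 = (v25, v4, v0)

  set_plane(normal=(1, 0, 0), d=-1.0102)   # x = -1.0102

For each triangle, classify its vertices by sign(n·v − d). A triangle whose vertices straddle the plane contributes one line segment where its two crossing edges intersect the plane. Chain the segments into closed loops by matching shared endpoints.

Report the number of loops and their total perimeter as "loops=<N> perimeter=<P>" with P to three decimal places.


loops=2 perimeter=5.922

Straddling triangles (24 of 60):
  (v5,v10,v6) [+-+] → (-1.0102, 2.1131, 0)–(-1.0102, 2.08954, 0.0374479)  len=0.0442
  (v6,v10,v11) [+--] → (-1.0102, 2.08954, 0.0374479)–(-1.0102, 1.8558, 0.409)  len=0.4390
  (v6,v11,v7) [+-+] → (-1.0102, 1.8558, 0.409)–(-1.0102, 1.84241, 0.403972)  len=0.0143
  (v7,v11,v12) [+-+] → (-1.0102, 1.84241, 0.403972)–(-1.0102, 1.74975, 0.369193)  len=0.0990
  (v9,v13,v14) [++-] → (-1.0102, 1.74975, -0.369193)–(-1.0102, 1.8558, -0.409)  len=0.1133
  (v9,v14,v5) [+-+] → (-1.0102, 1.8558, -0.409)–(-1.0102, 1.86267, -0.398076)  len=0.0129
  (v5,v14,v10) [+--] → (-1.0102, 1.86267, -0.398076)–(-1.0102, 2.1131, 0)  len=0.4703
  (v11,v16,v12) [--+] → (-1.0102, 1.24288, 0.27404)–(-1.0102, 1.74975, 0.369193)  len=0.5157
  (v12,v16,v17) [+--] → (-1.0102, 1.24288, 0.27404)–(-1.0102, 1.12918, 0.2527)  len=0.1157
  (v12,v17,v13) [+-+] → (-1.0102, 1.12918, 0.2527)–(-1.0102, 1.12918, -0.143774)  len=0.3965
  (v13,v17,v18) [+--] → (-1.0102, 1.12918, -0.143774)–(-1.0102, 1.12918, -0.2527)  len=0.1089
  (v13,v18,v14) [+--] → (-1.0102, 1.12918, -0.2527)–(-1.0102, 1.74975, -0.369193)  len=0.6314
  (v17,v21,v22) [--+] → (-1.0102, -1.74975, 0.369193)–(-1.0102, -1.12918, 0.2527)  len=0.6314
  (v17,v22,v18) [-+-] → (-1.0102, -1.12918, 0.2527)–(-1.0102, -1.12918, 0.143774)  len=0.1089
  (v18,v22,v23) [-++] → (-1.0102, -1.12918, 0.143774)–(-1.0102, -1.12918, -0.2527)  len=0.3965
  (v18,v23,v19) [-+-] → (-1.0102, -1.12918, -0.2527)–(-1.0102, -1.24288, -0.27404)  len=0.1157
  (v19,v23,v24) [-+-] → (-1.0102, -1.24288, -0.27404)–(-1.0102, -1.74975, -0.369193)  len=0.5157
  (v20,v25,v21) [-+-] → (-1.0102, -2.1131, 0)–(-1.0102, -1.86267, 0.398076)  len=0.4703
  (v21,v25,v26) [-++] → (-1.0102, -1.86267, 0.398076)–(-1.0102, -1.8558, 0.409)  len=0.0129
  (v21,v26,v22) [-++] → (-1.0102, -1.8558, 0.409)–(-1.0102, -1.74975, 0.369193)  len=0.1133
  (v23,v28,v24) [++-] → (-1.0102, -1.84241, -0.403972)–(-1.0102, -1.74975, -0.369193)  len=0.0990
  (v24,v28,v29) [-++] → (-1.0102, -1.84241, -0.403972)–(-1.0102, -1.8558, -0.409)  len=0.0143
  (v24,v29,v20) [-+-] → (-1.0102, -1.8558, -0.409)–(-1.0102, -2.08954, -0.0374479)  len=0.4390
  (v20,v29,v25) [-++] → (-1.0102, -2.08954, -0.0374479)–(-1.0102, -2.1131, 0)  len=0.0442

Chained into 2 loop(s):
  loop 1: 12 segments, perimeter = 2.9612
  loop 2: 12 segments, perimeter = 2.9612
Total perimeter = 5.922


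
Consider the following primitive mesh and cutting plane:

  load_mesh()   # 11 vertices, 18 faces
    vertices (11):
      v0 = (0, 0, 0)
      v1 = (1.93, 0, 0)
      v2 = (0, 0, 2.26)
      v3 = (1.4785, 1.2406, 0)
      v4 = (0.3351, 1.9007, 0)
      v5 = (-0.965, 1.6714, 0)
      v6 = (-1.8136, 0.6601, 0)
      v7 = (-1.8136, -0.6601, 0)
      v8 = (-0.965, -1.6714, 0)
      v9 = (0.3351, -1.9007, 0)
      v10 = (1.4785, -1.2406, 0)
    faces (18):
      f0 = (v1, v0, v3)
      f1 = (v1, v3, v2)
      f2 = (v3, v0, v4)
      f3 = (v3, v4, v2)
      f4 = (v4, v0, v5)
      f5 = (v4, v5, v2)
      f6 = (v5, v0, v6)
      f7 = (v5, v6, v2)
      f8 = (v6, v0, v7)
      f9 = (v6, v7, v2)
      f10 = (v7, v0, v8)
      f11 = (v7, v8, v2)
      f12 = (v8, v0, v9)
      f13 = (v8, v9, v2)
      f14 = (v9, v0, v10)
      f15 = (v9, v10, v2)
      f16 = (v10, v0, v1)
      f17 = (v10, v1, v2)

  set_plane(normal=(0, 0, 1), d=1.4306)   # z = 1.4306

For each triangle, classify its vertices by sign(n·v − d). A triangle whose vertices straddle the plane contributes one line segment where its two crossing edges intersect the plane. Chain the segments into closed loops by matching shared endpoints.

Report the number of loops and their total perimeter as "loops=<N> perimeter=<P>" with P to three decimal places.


loops=1 perimeter=4.361

Straddling triangles (9 of 18):
  (v1,v3,v2) [--+] → (0.542596, 0.455289, 1.4306)–(0.708293, 0, 1.4306)  len=0.4845
  (v3,v4,v2) [--+] → (0.122979, 0.69754, 1.4306)–(0.542596, 0.455289, 1.4306)  len=0.4845
  (v4,v5,v2) [--+] → (-0.354146, 0.613389, 1.4306)–(0.122979, 0.69754, 1.4306)  len=0.4845
  (v5,v6,v2) [--+] → (-0.665575, 0.242251, 1.4306)–(-0.354146, 0.613389, 1.4306)  len=0.4845
  (v6,v7,v2) [--+] → (-0.665575, -0.242251, 1.4306)–(-0.665575, 0.242251, 1.4306)  len=0.4845
  (v7,v8,v2) [--+] → (-0.354146, -0.613389, 1.4306)–(-0.665575, -0.242251, 1.4306)  len=0.4845
  (v8,v9,v2) [--+] → (0.122979, -0.69754, 1.4306)–(-0.354146, -0.613389, 1.4306)  len=0.4845
  (v9,v10,v2) [--+] → (0.542596, -0.455289, 1.4306)–(0.122979, -0.69754, 1.4306)  len=0.4845
  (v10,v1,v2) [--+] → (0.708293, 0, 1.4306)–(0.542596, -0.455289, 1.4306)  len=0.4845

Chained into 1 loop(s):
  loop 1: 9 segments, perimeter = 4.3605
Total perimeter = 4.361


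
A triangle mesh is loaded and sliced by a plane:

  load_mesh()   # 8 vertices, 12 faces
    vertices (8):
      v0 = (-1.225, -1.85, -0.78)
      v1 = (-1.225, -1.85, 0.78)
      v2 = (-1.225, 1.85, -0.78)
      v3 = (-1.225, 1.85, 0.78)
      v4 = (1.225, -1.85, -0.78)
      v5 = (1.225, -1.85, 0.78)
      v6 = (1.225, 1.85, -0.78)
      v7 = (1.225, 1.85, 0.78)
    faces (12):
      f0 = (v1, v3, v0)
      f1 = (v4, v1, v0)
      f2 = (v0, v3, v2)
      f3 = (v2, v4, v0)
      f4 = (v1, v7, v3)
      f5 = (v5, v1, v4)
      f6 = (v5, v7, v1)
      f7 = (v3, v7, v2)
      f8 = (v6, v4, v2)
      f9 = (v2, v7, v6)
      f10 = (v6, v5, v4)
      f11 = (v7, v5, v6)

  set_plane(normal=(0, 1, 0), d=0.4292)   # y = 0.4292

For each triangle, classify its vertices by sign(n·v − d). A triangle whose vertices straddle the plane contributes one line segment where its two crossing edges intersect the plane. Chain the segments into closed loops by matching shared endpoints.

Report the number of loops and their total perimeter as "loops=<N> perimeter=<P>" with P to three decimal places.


loops=1 perimeter=8.020

Straddling triangles (8 of 12):
  (v1,v3,v0) [-+-] → (-1.225, 0.4292, 0.78)–(-1.225, 0.4292, 0.18096)  len=0.5990
  (v0,v3,v2) [-++] → (-1.225, 0.4292, 0.18096)–(-1.225, 0.4292, -0.78)  len=0.9610
  (v2,v4,v0) [+--] → (-0.2842, 0.4292, -0.78)–(-1.225, 0.4292, -0.78)  len=0.9408
  (v1,v7,v3) [-++] → (0.2842, 0.4292, 0.78)–(-1.225, 0.4292, 0.78)  len=1.5092
  (v5,v7,v1) [-+-] → (1.225, 0.4292, 0.78)–(0.2842, 0.4292, 0.78)  len=0.9408
  (v6,v4,v2) [+-+] → (1.225, 0.4292, -0.78)–(-0.2842, 0.4292, -0.78)  len=1.5092
  (v6,v5,v4) [+--] → (1.225, 0.4292, -0.18096)–(1.225, 0.4292, -0.78)  len=0.5990
  (v7,v5,v6) [+-+] → (1.225, 0.4292, 0.78)–(1.225, 0.4292, -0.18096)  len=0.9610

Chained into 1 loop(s):
  loop 1: 8 segments, perimeter = 8.0200
Total perimeter = 8.020


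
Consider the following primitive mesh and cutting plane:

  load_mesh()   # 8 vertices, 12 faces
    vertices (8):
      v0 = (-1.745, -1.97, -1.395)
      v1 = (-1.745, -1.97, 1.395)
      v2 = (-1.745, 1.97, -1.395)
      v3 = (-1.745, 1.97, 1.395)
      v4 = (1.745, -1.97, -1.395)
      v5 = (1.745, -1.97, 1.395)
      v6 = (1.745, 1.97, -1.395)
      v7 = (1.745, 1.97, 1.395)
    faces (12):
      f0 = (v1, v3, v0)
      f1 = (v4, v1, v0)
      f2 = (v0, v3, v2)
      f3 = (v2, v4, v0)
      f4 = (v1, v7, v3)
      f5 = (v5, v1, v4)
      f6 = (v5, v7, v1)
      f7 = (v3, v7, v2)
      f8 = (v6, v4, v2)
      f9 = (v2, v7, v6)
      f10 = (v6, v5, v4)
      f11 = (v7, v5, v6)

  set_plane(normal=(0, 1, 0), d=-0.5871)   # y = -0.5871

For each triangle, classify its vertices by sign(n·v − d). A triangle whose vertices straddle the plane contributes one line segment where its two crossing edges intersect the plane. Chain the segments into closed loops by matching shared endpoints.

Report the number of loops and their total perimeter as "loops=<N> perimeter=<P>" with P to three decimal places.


loops=1 perimeter=12.560

Straddling triangles (8 of 12):
  (v1,v3,v0) [-+-] → (-1.745, -0.5871, 1.395)–(-1.745, -0.5871, -0.415738)  len=1.8107
  (v0,v3,v2) [-++] → (-1.745, -0.5871, -0.415738)–(-1.745, -0.5871, -1.395)  len=0.9793
  (v2,v4,v0) [+--] → (0.520045, -0.5871, -1.395)–(-1.745, -0.5871, -1.395)  len=2.2650
  (v1,v7,v3) [-++] → (-0.520045, -0.5871, 1.395)–(-1.745, -0.5871, 1.395)  len=1.2250
  (v5,v7,v1) [-+-] → (1.745, -0.5871, 1.395)–(-0.520045, -0.5871, 1.395)  len=2.2650
  (v6,v4,v2) [+-+] → (1.745, -0.5871, -1.395)–(0.520045, -0.5871, -1.395)  len=1.2250
  (v6,v5,v4) [+--] → (1.745, -0.5871, 0.415738)–(1.745, -0.5871, -1.395)  len=1.8107
  (v7,v5,v6) [+-+] → (1.745, -0.5871, 1.395)–(1.745, -0.5871, 0.415738)  len=0.9793

Chained into 1 loop(s):
  loop 1: 8 segments, perimeter = 12.5600
Total perimeter = 12.560
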